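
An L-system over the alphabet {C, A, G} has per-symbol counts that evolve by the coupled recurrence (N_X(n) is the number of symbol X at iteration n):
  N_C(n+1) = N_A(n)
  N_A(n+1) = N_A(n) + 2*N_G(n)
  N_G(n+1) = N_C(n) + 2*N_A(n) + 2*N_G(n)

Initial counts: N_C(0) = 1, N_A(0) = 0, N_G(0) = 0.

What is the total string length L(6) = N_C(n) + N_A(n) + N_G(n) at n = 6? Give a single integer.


Step 0: N_C=1, N_A=0, N_G=0, L=1
Step 1: N_C=0, N_A=0, N_G=1, L=1
Step 2: N_C=0, N_A=2, N_G=2, L=4
Step 3: N_C=2, N_A=6, N_G=8, L=16
Step 4: N_C=6, N_A=22, N_G=30, L=58
Step 5: N_C=22, N_A=82, N_G=110, L=214
Step 6: N_C=82, N_A=302, N_G=406, L=790

Answer: 790


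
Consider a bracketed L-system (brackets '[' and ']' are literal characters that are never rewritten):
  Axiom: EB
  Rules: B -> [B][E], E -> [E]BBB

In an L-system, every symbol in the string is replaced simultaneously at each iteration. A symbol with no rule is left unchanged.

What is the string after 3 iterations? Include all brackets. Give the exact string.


Answer: [[[E]BBB][B][E][B][E][B][E]][[B][E]][[E]BBB][[B][E]][[E]BBB][[B][E]][[E]BBB][[[B][E]][[E]BBB]][[[E]BBB][B][E][B][E][B][E]]

Derivation:
Step 0: EB
Step 1: [E]BBB[B][E]
Step 2: [[E]BBB][B][E][B][E][B][E][[B][E]][[E]BBB]
Step 3: [[[E]BBB][B][E][B][E][B][E]][[B][E]][[E]BBB][[B][E]][[E]BBB][[B][E]][[E]BBB][[[B][E]][[E]BBB]][[[E]BBB][B][E][B][E][B][E]]


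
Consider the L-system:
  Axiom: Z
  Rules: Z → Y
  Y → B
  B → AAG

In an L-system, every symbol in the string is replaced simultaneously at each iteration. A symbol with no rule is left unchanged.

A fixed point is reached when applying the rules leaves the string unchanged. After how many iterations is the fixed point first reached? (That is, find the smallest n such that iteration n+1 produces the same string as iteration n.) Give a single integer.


Step 0: Z
Step 1: Y
Step 2: B
Step 3: AAG
Step 4: AAG  (unchanged — fixed point at step 3)

Answer: 3


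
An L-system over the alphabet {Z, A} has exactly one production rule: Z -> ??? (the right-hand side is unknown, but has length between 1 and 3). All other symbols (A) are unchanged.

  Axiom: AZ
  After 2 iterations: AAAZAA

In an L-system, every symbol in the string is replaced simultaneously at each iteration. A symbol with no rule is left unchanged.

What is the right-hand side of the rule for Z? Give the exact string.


Answer: AZA

Derivation:
Trying Z -> AZA:
  Step 0: AZ
  Step 1: AAZA
  Step 2: AAAZAA
Matches the given result.


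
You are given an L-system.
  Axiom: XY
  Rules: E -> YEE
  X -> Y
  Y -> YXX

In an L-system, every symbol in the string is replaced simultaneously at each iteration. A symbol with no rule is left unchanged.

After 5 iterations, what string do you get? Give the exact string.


Answer: YXXYYYXXYXXYXXYYYXXYYYXXYYYXXYXXYXXYYYXXYYYXXYYYXXYXXYXXYYYXXYXX

Derivation:
Step 0: XY
Step 1: YYXX
Step 2: YXXYXXYY
Step 3: YXXYYYXXYYYXXYXX
Step 4: YXXYYYXXYXXYXXYYYXXYXXYXXYYYXXYY
Step 5: YXXYYYXXYXXYXXYYYXXYYYXXYYYXXYXXYXXYYYXXYYYXXYYYXXYXXYXXYYYXXYXX


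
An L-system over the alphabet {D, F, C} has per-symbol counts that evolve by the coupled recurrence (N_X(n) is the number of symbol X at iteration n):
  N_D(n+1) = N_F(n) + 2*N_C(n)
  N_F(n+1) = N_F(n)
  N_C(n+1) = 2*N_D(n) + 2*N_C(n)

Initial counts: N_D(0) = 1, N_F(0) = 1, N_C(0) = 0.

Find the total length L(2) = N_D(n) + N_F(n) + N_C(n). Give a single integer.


Answer: 12

Derivation:
Step 0: N_D=1, N_F=1, N_C=0, L=2
Step 1: N_D=1, N_F=1, N_C=2, L=4
Step 2: N_D=5, N_F=1, N_C=6, L=12


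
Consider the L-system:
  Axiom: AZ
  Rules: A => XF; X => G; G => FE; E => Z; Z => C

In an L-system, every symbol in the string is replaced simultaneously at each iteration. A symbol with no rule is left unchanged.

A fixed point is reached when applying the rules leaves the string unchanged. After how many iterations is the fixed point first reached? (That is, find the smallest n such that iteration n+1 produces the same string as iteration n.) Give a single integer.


Step 0: AZ
Step 1: XFC
Step 2: GFC
Step 3: FEFC
Step 4: FZFC
Step 5: FCFC
Step 6: FCFC  (unchanged — fixed point at step 5)

Answer: 5


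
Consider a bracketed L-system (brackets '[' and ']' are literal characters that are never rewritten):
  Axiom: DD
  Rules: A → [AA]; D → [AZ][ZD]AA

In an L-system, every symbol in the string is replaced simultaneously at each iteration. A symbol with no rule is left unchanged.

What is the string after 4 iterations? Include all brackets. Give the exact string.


Answer: [[[[AA][AA]][[AA][AA]]]Z][Z[[[AA][AA]]Z][Z[[AA]Z][Z[AZ][ZD]AA][AA][AA]][[AA][AA]][[AA][AA]]][[[AA][AA]][[AA][AA]]][[[AA][AA]][[AA][AA]]][[[[AA][AA]][[AA][AA]]]Z][Z[[[AA][AA]]Z][Z[[AA]Z][Z[AZ][ZD]AA][AA][AA]][[AA][AA]][[AA][AA]]][[[AA][AA]][[AA][AA]]][[[AA][AA]][[AA][AA]]]

Derivation:
Step 0: DD
Step 1: [AZ][ZD]AA[AZ][ZD]AA
Step 2: [[AA]Z][Z[AZ][ZD]AA][AA][AA][[AA]Z][Z[AZ][ZD]AA][AA][AA]
Step 3: [[[AA][AA]]Z][Z[[AA]Z][Z[AZ][ZD]AA][AA][AA]][[AA][AA]][[AA][AA]][[[AA][AA]]Z][Z[[AA]Z][Z[AZ][ZD]AA][AA][AA]][[AA][AA]][[AA][AA]]
Step 4: [[[[AA][AA]][[AA][AA]]]Z][Z[[[AA][AA]]Z][Z[[AA]Z][Z[AZ][ZD]AA][AA][AA]][[AA][AA]][[AA][AA]]][[[AA][AA]][[AA][AA]]][[[AA][AA]][[AA][AA]]][[[[AA][AA]][[AA][AA]]]Z][Z[[[AA][AA]]Z][Z[[AA]Z][Z[AZ][ZD]AA][AA][AA]][[AA][AA]][[AA][AA]]][[[AA][AA]][[AA][AA]]][[[AA][AA]][[AA][AA]]]


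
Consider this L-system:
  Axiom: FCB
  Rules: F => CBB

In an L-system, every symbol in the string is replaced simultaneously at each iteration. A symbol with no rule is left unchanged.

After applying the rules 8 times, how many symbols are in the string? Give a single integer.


Step 0: length = 3
Step 1: length = 5
Step 2: length = 5
Step 3: length = 5
Step 4: length = 5
Step 5: length = 5
Step 6: length = 5
Step 7: length = 5
Step 8: length = 5

Answer: 5


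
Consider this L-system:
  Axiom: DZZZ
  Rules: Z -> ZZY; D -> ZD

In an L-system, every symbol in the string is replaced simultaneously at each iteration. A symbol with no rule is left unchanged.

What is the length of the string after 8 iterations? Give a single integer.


Step 0: length = 4
Step 1: length = 11
Step 2: length = 26
Step 3: length = 57
Step 4: length = 120
Step 5: length = 247
Step 6: length = 502
Step 7: length = 1013
Step 8: length = 2036

Answer: 2036


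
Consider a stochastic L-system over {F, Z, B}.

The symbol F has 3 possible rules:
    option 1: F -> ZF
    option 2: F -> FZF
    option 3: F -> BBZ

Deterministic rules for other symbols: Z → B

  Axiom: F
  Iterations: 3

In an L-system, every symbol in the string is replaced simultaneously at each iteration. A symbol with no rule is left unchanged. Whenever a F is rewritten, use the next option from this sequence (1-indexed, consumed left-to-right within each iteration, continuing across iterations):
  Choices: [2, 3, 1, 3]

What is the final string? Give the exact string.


Answer: BBBBBBBZ

Derivation:
Step 0: F
Step 1: FZF  (used choices [2])
Step 2: BBZBZF  (used choices [3, 1])
Step 3: BBBBBBBZ  (used choices [3])


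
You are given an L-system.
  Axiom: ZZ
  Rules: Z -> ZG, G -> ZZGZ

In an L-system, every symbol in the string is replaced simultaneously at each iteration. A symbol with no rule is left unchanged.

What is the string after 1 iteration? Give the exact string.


Step 0: ZZ
Step 1: ZGZG

Answer: ZGZG


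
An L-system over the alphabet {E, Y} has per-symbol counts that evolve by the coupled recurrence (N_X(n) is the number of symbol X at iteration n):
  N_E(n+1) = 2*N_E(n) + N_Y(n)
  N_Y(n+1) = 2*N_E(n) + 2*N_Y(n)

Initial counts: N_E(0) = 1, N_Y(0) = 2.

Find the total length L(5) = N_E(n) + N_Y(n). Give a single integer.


Step 0: N_E=1, N_Y=2, L=3
Step 1: N_E=4, N_Y=6, L=10
Step 2: N_E=14, N_Y=20, L=34
Step 3: N_E=48, N_Y=68, L=116
Step 4: N_E=164, N_Y=232, L=396
Step 5: N_E=560, N_Y=792, L=1352

Answer: 1352


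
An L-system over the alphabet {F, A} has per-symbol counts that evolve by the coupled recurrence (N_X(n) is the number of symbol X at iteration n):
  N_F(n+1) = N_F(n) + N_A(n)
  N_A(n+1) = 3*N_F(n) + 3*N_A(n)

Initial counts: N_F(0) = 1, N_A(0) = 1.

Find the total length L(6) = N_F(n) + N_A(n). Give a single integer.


Answer: 8192

Derivation:
Step 0: N_F=1, N_A=1, L=2
Step 1: N_F=2, N_A=6, L=8
Step 2: N_F=8, N_A=24, L=32
Step 3: N_F=32, N_A=96, L=128
Step 4: N_F=128, N_A=384, L=512
Step 5: N_F=512, N_A=1536, L=2048
Step 6: N_F=2048, N_A=6144, L=8192


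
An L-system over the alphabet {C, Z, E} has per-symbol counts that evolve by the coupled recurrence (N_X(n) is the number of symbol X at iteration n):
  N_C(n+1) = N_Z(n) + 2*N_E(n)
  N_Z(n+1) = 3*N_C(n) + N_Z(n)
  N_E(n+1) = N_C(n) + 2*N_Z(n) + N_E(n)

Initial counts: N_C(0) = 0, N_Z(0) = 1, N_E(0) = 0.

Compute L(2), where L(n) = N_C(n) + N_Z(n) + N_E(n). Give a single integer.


Step 0: N_C=0, N_Z=1, N_E=0, L=1
Step 1: N_C=1, N_Z=1, N_E=2, L=4
Step 2: N_C=5, N_Z=4, N_E=5, L=14

Answer: 14


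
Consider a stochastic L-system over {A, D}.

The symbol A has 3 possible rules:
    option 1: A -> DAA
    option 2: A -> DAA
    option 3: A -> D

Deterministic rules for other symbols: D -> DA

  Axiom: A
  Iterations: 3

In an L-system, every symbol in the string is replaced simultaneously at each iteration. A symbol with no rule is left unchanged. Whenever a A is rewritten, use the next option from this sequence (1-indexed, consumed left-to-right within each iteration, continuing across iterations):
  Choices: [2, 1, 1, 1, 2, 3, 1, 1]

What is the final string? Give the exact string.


Answer: DADAADADAADDADAADAA

Derivation:
Step 0: A
Step 1: DAA  (used choices [2])
Step 2: DADAADAA  (used choices [1, 1])
Step 3: DADAADADAADDADAADAA  (used choices [1, 2, 3, 1, 1])


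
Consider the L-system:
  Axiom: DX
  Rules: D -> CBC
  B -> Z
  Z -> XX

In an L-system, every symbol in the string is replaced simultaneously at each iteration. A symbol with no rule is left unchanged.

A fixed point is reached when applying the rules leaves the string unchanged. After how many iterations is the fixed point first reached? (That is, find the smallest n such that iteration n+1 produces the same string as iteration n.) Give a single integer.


Step 0: DX
Step 1: CBCX
Step 2: CZCX
Step 3: CXXCX
Step 4: CXXCX  (unchanged — fixed point at step 3)

Answer: 3


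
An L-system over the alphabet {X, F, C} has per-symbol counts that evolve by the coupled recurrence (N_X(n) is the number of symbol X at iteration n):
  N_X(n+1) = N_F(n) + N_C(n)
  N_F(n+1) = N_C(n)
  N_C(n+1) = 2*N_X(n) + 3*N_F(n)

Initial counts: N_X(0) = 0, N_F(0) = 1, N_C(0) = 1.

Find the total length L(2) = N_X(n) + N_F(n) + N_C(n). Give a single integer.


Answer: 14

Derivation:
Step 0: N_X=0, N_F=1, N_C=1, L=2
Step 1: N_X=2, N_F=1, N_C=3, L=6
Step 2: N_X=4, N_F=3, N_C=7, L=14


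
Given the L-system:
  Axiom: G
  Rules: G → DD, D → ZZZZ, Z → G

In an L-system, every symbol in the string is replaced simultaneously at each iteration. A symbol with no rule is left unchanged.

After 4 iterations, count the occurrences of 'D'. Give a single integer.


Answer: 16

Derivation:
Step 0: G  (0 'D')
Step 1: DD  (2 'D')
Step 2: ZZZZZZZZ  (0 'D')
Step 3: GGGGGGGG  (0 'D')
Step 4: DDDDDDDDDDDDDDDD  (16 'D')


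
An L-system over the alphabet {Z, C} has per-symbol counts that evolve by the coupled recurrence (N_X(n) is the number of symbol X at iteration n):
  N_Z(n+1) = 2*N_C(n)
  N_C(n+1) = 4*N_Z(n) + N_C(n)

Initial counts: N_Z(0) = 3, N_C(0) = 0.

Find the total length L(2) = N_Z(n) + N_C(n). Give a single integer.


Step 0: N_Z=3, N_C=0, L=3
Step 1: N_Z=0, N_C=12, L=12
Step 2: N_Z=24, N_C=12, L=36

Answer: 36


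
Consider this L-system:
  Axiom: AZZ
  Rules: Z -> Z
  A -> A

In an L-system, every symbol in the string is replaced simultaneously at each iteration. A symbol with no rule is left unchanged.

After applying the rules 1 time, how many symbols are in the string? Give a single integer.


Answer: 3

Derivation:
Step 0: length = 3
Step 1: length = 3


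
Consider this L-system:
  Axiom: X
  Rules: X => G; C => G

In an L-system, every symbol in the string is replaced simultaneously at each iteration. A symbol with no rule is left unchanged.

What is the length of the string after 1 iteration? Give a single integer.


Step 0: length = 1
Step 1: length = 1

Answer: 1


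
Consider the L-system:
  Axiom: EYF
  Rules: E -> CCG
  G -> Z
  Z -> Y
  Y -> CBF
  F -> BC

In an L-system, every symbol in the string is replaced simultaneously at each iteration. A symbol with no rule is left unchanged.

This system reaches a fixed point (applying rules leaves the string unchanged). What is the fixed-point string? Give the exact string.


Answer: CCCBBCCBBCBC

Derivation:
Step 0: EYF
Step 1: CCGCBFBC
Step 2: CCZCBBCBC
Step 3: CCYCBBCBC
Step 4: CCCBFCBBCBC
Step 5: CCCBBCCBBCBC
Step 6: CCCBBCCBBCBC  (unchanged — fixed point at step 5)


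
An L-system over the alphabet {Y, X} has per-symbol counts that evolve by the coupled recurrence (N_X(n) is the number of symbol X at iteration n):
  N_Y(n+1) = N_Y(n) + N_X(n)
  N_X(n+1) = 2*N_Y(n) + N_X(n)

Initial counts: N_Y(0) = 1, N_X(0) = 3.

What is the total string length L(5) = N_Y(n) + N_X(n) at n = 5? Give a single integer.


Answer: 309

Derivation:
Step 0: N_Y=1, N_X=3, L=4
Step 1: N_Y=4, N_X=5, L=9
Step 2: N_Y=9, N_X=13, L=22
Step 3: N_Y=22, N_X=31, L=53
Step 4: N_Y=53, N_X=75, L=128
Step 5: N_Y=128, N_X=181, L=309


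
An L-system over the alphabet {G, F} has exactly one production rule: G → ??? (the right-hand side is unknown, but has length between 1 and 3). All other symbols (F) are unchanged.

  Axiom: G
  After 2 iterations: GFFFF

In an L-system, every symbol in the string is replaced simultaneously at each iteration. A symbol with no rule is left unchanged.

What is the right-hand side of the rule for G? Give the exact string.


Trying G → GFF:
  Step 0: G
  Step 1: GFF
  Step 2: GFFFF
Matches the given result.

Answer: GFF


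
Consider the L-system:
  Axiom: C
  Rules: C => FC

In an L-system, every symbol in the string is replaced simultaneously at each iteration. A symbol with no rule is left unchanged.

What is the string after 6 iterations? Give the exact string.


Answer: FFFFFFC

Derivation:
Step 0: C
Step 1: FC
Step 2: FFC
Step 3: FFFC
Step 4: FFFFC
Step 5: FFFFFC
Step 6: FFFFFFC


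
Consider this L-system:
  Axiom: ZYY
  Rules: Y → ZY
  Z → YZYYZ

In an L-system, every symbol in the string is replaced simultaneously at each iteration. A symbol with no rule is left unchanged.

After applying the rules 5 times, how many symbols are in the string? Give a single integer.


Answer: 1080

Derivation:
Step 0: length = 3
Step 1: length = 9
Step 2: length = 30
Step 3: length = 99
Step 4: length = 327
Step 5: length = 1080


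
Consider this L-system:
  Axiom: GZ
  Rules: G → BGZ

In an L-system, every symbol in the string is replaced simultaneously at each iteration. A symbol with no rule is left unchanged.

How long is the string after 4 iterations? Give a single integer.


Step 0: length = 2
Step 1: length = 4
Step 2: length = 6
Step 3: length = 8
Step 4: length = 10

Answer: 10


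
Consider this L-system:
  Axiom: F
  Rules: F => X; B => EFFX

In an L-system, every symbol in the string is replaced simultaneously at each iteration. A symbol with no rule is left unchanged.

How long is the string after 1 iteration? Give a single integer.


Answer: 1

Derivation:
Step 0: length = 1
Step 1: length = 1


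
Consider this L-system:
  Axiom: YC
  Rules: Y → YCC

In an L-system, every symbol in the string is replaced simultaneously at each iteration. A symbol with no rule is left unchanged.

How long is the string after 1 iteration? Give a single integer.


Step 0: length = 2
Step 1: length = 4

Answer: 4


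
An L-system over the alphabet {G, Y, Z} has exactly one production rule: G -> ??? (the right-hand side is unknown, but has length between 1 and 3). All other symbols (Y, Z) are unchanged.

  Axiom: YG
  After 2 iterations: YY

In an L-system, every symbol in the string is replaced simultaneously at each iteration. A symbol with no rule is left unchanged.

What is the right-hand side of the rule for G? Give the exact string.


Trying G -> Y:
  Step 0: YG
  Step 1: YY
  Step 2: YY
Matches the given result.

Answer: Y


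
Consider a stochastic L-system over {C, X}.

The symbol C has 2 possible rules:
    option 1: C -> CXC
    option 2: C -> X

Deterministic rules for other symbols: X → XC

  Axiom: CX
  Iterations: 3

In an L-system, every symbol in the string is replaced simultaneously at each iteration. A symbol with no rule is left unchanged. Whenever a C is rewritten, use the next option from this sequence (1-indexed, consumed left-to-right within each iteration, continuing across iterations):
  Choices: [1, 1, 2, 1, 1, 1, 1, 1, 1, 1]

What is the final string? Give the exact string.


Answer: CXCXCCXCXCCXCXCXCCXCCXCXCCXC

Derivation:
Step 0: CX
Step 1: CXCXC  (used choices [1])
Step 2: CXCXCXXCCXC  (used choices [1, 2, 1])
Step 3: CXCXCCXCXCCXCXCXCCXCCXCXCCXC  (used choices [1, 1, 1, 1, 1, 1])


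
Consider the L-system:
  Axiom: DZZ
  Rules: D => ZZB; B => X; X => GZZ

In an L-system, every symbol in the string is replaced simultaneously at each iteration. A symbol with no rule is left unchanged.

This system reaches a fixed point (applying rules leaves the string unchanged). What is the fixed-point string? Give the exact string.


Answer: ZZGZZZZ

Derivation:
Step 0: DZZ
Step 1: ZZBZZ
Step 2: ZZXZZ
Step 3: ZZGZZZZ
Step 4: ZZGZZZZ  (unchanged — fixed point at step 3)


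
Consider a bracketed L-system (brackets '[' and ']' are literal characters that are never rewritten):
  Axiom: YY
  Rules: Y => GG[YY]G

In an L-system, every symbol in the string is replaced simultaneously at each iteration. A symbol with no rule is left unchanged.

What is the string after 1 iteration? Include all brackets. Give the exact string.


Step 0: YY
Step 1: GG[YY]GGG[YY]G

Answer: GG[YY]GGG[YY]G


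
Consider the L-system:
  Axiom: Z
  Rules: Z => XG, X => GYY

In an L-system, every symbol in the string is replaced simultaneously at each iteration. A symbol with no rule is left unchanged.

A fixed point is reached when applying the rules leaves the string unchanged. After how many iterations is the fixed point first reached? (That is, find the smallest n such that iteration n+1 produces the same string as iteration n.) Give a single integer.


Step 0: Z
Step 1: XG
Step 2: GYYG
Step 3: GYYG  (unchanged — fixed point at step 2)

Answer: 2


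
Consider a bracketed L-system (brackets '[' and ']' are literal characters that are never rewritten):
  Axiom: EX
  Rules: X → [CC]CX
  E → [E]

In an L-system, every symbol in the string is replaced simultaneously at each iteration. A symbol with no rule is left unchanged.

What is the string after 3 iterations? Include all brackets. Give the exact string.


Step 0: EX
Step 1: [E][CC]CX
Step 2: [[E]][CC]C[CC]CX
Step 3: [[[E]]][CC]C[CC]C[CC]CX

Answer: [[[E]]][CC]C[CC]C[CC]CX


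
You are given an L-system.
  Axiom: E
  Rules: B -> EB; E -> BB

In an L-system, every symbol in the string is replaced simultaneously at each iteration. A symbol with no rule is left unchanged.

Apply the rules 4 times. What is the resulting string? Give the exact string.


Answer: EBEBBBEBEBEBBBEB

Derivation:
Step 0: E
Step 1: BB
Step 2: EBEB
Step 3: BBEBBBEB
Step 4: EBEBBBEBEBEBBBEB


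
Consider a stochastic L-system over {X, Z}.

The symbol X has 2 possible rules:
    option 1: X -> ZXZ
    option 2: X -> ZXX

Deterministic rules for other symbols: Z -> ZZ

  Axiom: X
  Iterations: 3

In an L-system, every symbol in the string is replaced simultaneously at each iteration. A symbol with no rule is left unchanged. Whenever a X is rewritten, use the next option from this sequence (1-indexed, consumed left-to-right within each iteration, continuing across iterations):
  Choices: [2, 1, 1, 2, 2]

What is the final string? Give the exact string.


Answer: ZZZZZZZXXZZZZZXXZZ

Derivation:
Step 0: X
Step 1: ZXX  (used choices [2])
Step 2: ZZZXZZXZ  (used choices [1, 1])
Step 3: ZZZZZZZXXZZZZZXXZZ  (used choices [2, 2])


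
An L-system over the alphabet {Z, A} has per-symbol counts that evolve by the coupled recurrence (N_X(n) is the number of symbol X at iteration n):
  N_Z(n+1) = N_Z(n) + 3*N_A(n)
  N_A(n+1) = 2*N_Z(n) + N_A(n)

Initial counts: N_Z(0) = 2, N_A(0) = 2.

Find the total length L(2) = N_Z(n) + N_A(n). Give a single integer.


Step 0: N_Z=2, N_A=2, L=4
Step 1: N_Z=8, N_A=6, L=14
Step 2: N_Z=26, N_A=22, L=48

Answer: 48


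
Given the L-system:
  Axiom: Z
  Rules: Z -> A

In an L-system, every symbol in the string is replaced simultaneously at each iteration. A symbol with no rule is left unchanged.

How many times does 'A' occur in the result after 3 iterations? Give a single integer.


Step 0: Z  (0 'A')
Step 1: A  (1 'A')
Step 2: A  (1 'A')
Step 3: A  (1 'A')

Answer: 1


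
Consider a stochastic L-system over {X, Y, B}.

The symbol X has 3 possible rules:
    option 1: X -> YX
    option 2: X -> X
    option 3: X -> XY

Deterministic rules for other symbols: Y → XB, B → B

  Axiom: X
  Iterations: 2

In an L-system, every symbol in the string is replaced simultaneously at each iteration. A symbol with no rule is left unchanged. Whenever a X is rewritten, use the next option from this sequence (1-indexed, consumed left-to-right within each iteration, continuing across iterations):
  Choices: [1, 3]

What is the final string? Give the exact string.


Answer: XBXY

Derivation:
Step 0: X
Step 1: YX  (used choices [1])
Step 2: XBXY  (used choices [3])


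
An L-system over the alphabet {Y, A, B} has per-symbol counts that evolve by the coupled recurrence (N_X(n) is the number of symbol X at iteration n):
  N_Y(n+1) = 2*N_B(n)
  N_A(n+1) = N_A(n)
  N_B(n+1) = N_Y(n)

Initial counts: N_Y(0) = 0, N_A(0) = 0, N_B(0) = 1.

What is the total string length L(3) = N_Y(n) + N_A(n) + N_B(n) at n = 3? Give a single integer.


Answer: 4

Derivation:
Step 0: N_Y=0, N_A=0, N_B=1, L=1
Step 1: N_Y=2, N_A=0, N_B=0, L=2
Step 2: N_Y=0, N_A=0, N_B=2, L=2
Step 3: N_Y=4, N_A=0, N_B=0, L=4


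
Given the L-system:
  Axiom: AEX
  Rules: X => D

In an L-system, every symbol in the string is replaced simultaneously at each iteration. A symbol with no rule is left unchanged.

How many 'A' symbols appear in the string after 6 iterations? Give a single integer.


Answer: 1

Derivation:
Step 0: AEX  (1 'A')
Step 1: AED  (1 'A')
Step 2: AED  (1 'A')
Step 3: AED  (1 'A')
Step 4: AED  (1 'A')
Step 5: AED  (1 'A')
Step 6: AED  (1 'A')


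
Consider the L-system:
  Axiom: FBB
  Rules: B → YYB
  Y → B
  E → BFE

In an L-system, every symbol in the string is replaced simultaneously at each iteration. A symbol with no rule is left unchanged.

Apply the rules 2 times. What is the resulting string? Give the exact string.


Step 0: FBB
Step 1: FYYBYYB
Step 2: FBBYYBBBYYB

Answer: FBBYYBBBYYB


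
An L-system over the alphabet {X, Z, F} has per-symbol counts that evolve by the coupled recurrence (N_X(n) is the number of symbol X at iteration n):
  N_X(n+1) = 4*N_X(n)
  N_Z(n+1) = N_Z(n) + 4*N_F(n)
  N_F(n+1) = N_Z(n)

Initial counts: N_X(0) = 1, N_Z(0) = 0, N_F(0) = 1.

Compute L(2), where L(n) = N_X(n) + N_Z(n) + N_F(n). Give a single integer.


Step 0: N_X=1, N_Z=0, N_F=1, L=2
Step 1: N_X=4, N_Z=4, N_F=0, L=8
Step 2: N_X=16, N_Z=4, N_F=4, L=24

Answer: 24


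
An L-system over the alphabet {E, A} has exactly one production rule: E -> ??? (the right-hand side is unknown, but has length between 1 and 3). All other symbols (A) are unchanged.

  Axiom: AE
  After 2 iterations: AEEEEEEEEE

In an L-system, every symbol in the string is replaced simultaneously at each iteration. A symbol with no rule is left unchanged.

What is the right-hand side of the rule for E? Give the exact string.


Answer: EEE

Derivation:
Trying E -> EEE:
  Step 0: AE
  Step 1: AEEE
  Step 2: AEEEEEEEEE
Matches the given result.


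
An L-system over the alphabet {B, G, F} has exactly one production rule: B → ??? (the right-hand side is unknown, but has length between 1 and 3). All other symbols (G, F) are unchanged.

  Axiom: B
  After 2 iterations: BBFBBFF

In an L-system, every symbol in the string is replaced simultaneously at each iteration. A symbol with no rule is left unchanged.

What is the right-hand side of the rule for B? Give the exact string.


Trying B → BBF:
  Step 0: B
  Step 1: BBF
  Step 2: BBFBBFF
Matches the given result.

Answer: BBF


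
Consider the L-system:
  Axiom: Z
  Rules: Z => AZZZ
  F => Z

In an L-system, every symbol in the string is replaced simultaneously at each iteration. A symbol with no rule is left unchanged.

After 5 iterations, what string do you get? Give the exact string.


Step 0: Z
Step 1: AZZZ
Step 2: AAZZZAZZZAZZZ
Step 3: AAAZZZAZZZAZZZAAZZZAZZZAZZZAAZZZAZZZAZZZ
Step 4: AAAAZZZAZZZAZZZAAZZZAZZZAZZZAAZZZAZZZAZZZAAAZZZAZZZAZZZAAZZZAZZZAZZZAAZZZAZZZAZZZAAAZZZAZZZAZZZAAZZZAZZZAZZZAAZZZAZZZAZZZ
Step 5: AAAAAZZZAZZZAZZZAAZZZAZZZAZZZAAZZZAZZZAZZZAAAZZZAZZZAZZZAAZZZAZZZAZZZAAZZZAZZZAZZZAAAZZZAZZZAZZZAAZZZAZZZAZZZAAZZZAZZZAZZZAAAAZZZAZZZAZZZAAZZZAZZZAZZZAAZZZAZZZAZZZAAAZZZAZZZAZZZAAZZZAZZZAZZZAAZZZAZZZAZZZAAAZZZAZZZAZZZAAZZZAZZZAZZZAAZZZAZZZAZZZAAAAZZZAZZZAZZZAAZZZAZZZAZZZAAZZZAZZZAZZZAAAZZZAZZZAZZZAAZZZAZZZAZZZAAZZZAZZZAZZZAAAZZZAZZZAZZZAAZZZAZZZAZZZAAZZZAZZZAZZZ

Answer: AAAAAZZZAZZZAZZZAAZZZAZZZAZZZAAZZZAZZZAZZZAAAZZZAZZZAZZZAAZZZAZZZAZZZAAZZZAZZZAZZZAAAZZZAZZZAZZZAAZZZAZZZAZZZAAZZZAZZZAZZZAAAAZZZAZZZAZZZAAZZZAZZZAZZZAAZZZAZZZAZZZAAAZZZAZZZAZZZAAZZZAZZZAZZZAAZZZAZZZAZZZAAAZZZAZZZAZZZAAZZZAZZZAZZZAAZZZAZZZAZZZAAAAZZZAZZZAZZZAAZZZAZZZAZZZAAZZZAZZZAZZZAAAZZZAZZZAZZZAAZZZAZZZAZZZAAZZZAZZZAZZZAAAZZZAZZZAZZZAAZZZAZZZAZZZAAZZZAZZZAZZZ


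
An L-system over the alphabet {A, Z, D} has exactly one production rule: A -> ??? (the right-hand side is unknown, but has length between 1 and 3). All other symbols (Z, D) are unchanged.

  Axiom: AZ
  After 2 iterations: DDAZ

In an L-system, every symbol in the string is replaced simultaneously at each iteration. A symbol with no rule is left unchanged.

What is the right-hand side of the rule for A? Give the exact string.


Trying A -> DA:
  Step 0: AZ
  Step 1: DAZ
  Step 2: DDAZ
Matches the given result.

Answer: DA


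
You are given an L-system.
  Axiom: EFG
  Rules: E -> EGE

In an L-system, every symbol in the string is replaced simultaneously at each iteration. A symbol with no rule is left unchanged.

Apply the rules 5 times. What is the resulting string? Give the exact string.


Step 0: EFG
Step 1: EGEFG
Step 2: EGEGEGEFG
Step 3: EGEGEGEGEGEGEGEFG
Step 4: EGEGEGEGEGEGEGEGEGEGEGEGEGEGEGEFG
Step 5: EGEGEGEGEGEGEGEGEGEGEGEGEGEGEGEGEGEGEGEGEGEGEGEGEGEGEGEGEGEGEGEFG

Answer: EGEGEGEGEGEGEGEGEGEGEGEGEGEGEGEGEGEGEGEGEGEGEGEGEGEGEGEGEGEGEGEFG


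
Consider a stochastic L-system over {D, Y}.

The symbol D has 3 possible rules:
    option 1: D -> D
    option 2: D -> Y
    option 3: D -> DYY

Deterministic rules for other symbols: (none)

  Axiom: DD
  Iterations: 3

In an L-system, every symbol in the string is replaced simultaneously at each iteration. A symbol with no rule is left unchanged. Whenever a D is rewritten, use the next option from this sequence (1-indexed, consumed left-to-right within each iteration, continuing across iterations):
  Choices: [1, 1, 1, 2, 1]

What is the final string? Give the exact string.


Answer: DY

Derivation:
Step 0: DD
Step 1: DD  (used choices [1, 1])
Step 2: DY  (used choices [1, 2])
Step 3: DY  (used choices [1])


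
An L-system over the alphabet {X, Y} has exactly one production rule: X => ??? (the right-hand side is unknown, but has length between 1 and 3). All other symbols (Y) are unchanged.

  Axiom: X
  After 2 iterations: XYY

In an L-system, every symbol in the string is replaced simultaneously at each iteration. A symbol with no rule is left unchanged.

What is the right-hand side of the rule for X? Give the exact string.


Answer: XY

Derivation:
Trying X => XY:
  Step 0: X
  Step 1: XY
  Step 2: XYY
Matches the given result.


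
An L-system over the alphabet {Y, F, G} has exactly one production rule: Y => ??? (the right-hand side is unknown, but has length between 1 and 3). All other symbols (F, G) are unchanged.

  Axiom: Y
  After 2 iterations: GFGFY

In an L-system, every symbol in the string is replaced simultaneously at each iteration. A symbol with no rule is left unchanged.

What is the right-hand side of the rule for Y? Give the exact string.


Trying Y => GFY:
  Step 0: Y
  Step 1: GFY
  Step 2: GFGFY
Matches the given result.

Answer: GFY


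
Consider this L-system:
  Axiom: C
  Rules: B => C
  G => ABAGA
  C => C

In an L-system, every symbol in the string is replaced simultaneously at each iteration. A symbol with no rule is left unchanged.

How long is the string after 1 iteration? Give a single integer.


Step 0: length = 1
Step 1: length = 1

Answer: 1


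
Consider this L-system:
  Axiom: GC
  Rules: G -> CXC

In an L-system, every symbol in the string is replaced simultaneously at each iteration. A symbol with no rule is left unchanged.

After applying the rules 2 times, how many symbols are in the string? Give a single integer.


Step 0: length = 2
Step 1: length = 4
Step 2: length = 4

Answer: 4


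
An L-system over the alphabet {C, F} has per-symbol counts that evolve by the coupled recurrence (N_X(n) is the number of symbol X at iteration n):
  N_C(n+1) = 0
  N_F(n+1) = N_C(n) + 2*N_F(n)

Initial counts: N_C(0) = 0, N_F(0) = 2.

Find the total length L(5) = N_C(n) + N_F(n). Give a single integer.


Answer: 64

Derivation:
Step 0: N_C=0, N_F=2, L=2
Step 1: N_C=0, N_F=4, L=4
Step 2: N_C=0, N_F=8, L=8
Step 3: N_C=0, N_F=16, L=16
Step 4: N_C=0, N_F=32, L=32
Step 5: N_C=0, N_F=64, L=64


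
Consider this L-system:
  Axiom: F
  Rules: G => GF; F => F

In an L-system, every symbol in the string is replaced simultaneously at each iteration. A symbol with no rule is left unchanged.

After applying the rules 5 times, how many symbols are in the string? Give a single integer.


Step 0: length = 1
Step 1: length = 1
Step 2: length = 1
Step 3: length = 1
Step 4: length = 1
Step 5: length = 1

Answer: 1


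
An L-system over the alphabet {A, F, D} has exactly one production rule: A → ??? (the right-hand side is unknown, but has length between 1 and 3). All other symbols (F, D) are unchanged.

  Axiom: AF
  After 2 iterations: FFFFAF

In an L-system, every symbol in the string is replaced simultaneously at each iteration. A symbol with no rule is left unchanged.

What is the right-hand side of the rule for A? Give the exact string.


Trying A → FFA:
  Step 0: AF
  Step 1: FFAF
  Step 2: FFFFAF
Matches the given result.

Answer: FFA


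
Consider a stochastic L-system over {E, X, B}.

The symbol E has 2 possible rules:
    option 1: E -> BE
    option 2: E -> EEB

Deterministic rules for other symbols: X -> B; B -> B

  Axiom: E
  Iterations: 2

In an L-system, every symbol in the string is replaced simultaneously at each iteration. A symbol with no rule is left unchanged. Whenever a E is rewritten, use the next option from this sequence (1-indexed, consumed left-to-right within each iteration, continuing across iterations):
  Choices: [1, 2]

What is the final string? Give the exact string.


Answer: BEEB

Derivation:
Step 0: E
Step 1: BE  (used choices [1])
Step 2: BEEB  (used choices [2])


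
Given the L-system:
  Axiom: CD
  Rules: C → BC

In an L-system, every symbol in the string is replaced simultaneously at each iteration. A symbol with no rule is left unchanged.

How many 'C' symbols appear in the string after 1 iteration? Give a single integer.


Step 0: CD  (1 'C')
Step 1: BCD  (1 'C')

Answer: 1


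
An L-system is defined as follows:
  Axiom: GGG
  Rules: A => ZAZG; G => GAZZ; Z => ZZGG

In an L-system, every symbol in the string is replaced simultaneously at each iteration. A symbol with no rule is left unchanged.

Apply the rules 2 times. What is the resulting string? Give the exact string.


Answer: GAZZZAZGZZGGZZGGGAZZZAZGZZGGZZGGGAZZZAZGZZGGZZGG

Derivation:
Step 0: GGG
Step 1: GAZZGAZZGAZZ
Step 2: GAZZZAZGZZGGZZGGGAZZZAZGZZGGZZGGGAZZZAZGZZGGZZGG


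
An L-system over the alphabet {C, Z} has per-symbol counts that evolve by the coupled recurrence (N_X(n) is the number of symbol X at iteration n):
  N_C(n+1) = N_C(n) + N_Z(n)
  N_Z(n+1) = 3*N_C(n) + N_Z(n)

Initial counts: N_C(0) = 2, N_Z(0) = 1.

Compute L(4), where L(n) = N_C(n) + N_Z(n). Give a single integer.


Step 0: N_C=2, N_Z=1, L=3
Step 1: N_C=3, N_Z=7, L=10
Step 2: N_C=10, N_Z=16, L=26
Step 3: N_C=26, N_Z=46, L=72
Step 4: N_C=72, N_Z=124, L=196

Answer: 196


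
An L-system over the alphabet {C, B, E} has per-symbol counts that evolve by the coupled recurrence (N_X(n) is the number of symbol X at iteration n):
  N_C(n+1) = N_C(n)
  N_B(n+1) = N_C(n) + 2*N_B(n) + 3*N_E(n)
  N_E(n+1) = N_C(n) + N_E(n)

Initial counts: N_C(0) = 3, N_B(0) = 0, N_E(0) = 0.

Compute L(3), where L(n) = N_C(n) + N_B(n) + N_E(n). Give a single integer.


Step 0: N_C=3, N_B=0, N_E=0, L=3
Step 1: N_C=3, N_B=3, N_E=3, L=9
Step 2: N_C=3, N_B=18, N_E=6, L=27
Step 3: N_C=3, N_B=57, N_E=9, L=69

Answer: 69


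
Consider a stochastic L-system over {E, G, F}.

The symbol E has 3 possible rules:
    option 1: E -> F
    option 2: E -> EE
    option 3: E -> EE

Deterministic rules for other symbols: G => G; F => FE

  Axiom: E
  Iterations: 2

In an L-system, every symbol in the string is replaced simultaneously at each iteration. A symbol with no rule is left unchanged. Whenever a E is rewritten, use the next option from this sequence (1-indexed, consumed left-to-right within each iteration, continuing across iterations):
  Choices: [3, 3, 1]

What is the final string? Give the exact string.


Step 0: E
Step 1: EE  (used choices [3])
Step 2: EEF  (used choices [3, 1])

Answer: EEF


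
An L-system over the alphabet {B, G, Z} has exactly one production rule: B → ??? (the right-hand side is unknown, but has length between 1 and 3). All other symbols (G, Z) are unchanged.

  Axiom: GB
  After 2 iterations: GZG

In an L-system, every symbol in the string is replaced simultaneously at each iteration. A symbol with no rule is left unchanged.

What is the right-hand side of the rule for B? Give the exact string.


Answer: ZG

Derivation:
Trying B → ZG:
  Step 0: GB
  Step 1: GZG
  Step 2: GZG
Matches the given result.


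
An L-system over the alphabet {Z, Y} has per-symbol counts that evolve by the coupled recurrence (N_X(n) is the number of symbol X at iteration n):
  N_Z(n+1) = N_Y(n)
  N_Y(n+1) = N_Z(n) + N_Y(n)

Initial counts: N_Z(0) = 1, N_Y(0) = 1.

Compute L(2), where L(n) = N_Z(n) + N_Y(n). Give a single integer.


Step 0: N_Z=1, N_Y=1, L=2
Step 1: N_Z=1, N_Y=2, L=3
Step 2: N_Z=2, N_Y=3, L=5

Answer: 5


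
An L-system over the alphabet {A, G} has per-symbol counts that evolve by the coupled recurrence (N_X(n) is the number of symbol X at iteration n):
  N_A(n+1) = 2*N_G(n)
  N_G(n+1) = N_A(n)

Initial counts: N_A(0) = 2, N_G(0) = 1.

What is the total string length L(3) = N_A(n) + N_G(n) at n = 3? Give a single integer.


Step 0: N_A=2, N_G=1, L=3
Step 1: N_A=2, N_G=2, L=4
Step 2: N_A=4, N_G=2, L=6
Step 3: N_A=4, N_G=4, L=8

Answer: 8


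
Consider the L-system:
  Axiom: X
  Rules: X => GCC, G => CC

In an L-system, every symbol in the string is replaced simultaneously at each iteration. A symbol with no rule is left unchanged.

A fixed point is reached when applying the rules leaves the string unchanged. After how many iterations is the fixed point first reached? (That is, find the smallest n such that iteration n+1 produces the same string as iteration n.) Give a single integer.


Step 0: X
Step 1: GCC
Step 2: CCCC
Step 3: CCCC  (unchanged — fixed point at step 2)

Answer: 2


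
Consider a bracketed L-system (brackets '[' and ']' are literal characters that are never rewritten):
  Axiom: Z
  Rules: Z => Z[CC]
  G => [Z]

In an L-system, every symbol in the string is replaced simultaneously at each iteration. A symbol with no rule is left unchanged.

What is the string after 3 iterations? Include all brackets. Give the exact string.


Answer: Z[CC][CC][CC]

Derivation:
Step 0: Z
Step 1: Z[CC]
Step 2: Z[CC][CC]
Step 3: Z[CC][CC][CC]


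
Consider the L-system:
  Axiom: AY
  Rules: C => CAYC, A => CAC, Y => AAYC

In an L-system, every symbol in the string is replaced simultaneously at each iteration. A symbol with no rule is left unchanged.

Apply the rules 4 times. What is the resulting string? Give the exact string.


Step 0: AY
Step 1: CACAAYC
Step 2: CAYCCACCAYCCACCACAAYCCAYC
Step 3: CAYCCACAAYCCAYCCAYCCACCAYCCAYCCACAAYCCAYCCAYCCACCAYCCAYCCACCAYCCACCACAAYCCAYCCAYCCACAAYCCAYC
Step 4: CAYCCACAAYCCAYCCAYCCACCAYCCACCACAAYCCAYCCAYCCACAAYCCAYCCAYCCACAAYCCAYCCAYCCACCAYCCAYCCACAAYCCAYCCAYCCACAAYCCAYCCAYCCACCAYCCACCACAAYCCAYCCAYCCACAAYCCAYCCAYCCACAAYCCAYCCAYCCACCAYCCAYCCACAAYCCAYCCAYCCACAAYCCAYCCAYCCACCAYCCAYCCACAAYCCAYCCAYCCACCAYCCAYCCACCAYCCACCACAAYCCAYCCAYCCACAAYCCAYCCAYCCACAAYCCAYCCAYCCACCAYCCACCACAAYCCAYCCAYCCACAAYCCAYC

Answer: CAYCCACAAYCCAYCCAYCCACCAYCCACCACAAYCCAYCCAYCCACAAYCCAYCCAYCCACAAYCCAYCCAYCCACCAYCCAYCCACAAYCCAYCCAYCCACAAYCCAYCCAYCCACCAYCCACCACAAYCCAYCCAYCCACAAYCCAYCCAYCCACAAYCCAYCCAYCCACCAYCCAYCCACAAYCCAYCCAYCCACAAYCCAYCCAYCCACCAYCCAYCCACAAYCCAYCCAYCCACCAYCCAYCCACCAYCCACCACAAYCCAYCCAYCCACAAYCCAYCCAYCCACAAYCCAYCCAYCCACCAYCCACCACAAYCCAYCCAYCCACAAYCCAYC


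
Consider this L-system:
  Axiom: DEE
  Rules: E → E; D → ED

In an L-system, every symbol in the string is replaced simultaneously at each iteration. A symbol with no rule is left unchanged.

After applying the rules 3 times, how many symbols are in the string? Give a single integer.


Step 0: length = 3
Step 1: length = 4
Step 2: length = 5
Step 3: length = 6

Answer: 6


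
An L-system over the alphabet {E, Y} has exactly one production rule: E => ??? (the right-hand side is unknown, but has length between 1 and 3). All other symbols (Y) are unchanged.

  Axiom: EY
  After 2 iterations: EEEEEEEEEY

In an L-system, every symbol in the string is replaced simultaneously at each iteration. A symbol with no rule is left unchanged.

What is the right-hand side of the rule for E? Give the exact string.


Trying E => EEE:
  Step 0: EY
  Step 1: EEEY
  Step 2: EEEEEEEEEY
Matches the given result.

Answer: EEE


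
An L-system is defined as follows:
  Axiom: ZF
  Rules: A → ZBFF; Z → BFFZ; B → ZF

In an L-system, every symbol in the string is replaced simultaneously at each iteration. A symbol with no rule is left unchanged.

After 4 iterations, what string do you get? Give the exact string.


Answer: ZFFFBFFZFFFBFFZFFFZFFFBFFZF

Derivation:
Step 0: ZF
Step 1: BFFZF
Step 2: ZFFFBFFZF
Step 3: BFFZFFFZFFFBFFZF
Step 4: ZFFFBFFZFFFBFFZFFFZFFFBFFZF


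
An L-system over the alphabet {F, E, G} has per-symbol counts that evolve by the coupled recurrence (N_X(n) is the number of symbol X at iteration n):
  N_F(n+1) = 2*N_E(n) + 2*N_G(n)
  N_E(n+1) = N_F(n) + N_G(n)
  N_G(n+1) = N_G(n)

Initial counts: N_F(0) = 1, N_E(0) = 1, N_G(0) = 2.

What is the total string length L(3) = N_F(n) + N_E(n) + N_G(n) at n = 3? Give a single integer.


Step 0: N_F=1, N_E=1, N_G=2, L=4
Step 1: N_F=6, N_E=3, N_G=2, L=11
Step 2: N_F=10, N_E=8, N_G=2, L=20
Step 3: N_F=20, N_E=12, N_G=2, L=34

Answer: 34


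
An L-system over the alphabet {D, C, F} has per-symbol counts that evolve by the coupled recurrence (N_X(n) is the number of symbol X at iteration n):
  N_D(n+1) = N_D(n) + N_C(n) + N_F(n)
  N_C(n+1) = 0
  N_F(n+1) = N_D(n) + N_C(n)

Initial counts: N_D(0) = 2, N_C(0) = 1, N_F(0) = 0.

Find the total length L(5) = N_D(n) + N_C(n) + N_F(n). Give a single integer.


Answer: 39

Derivation:
Step 0: N_D=2, N_C=1, N_F=0, L=3
Step 1: N_D=3, N_C=0, N_F=3, L=6
Step 2: N_D=6, N_C=0, N_F=3, L=9
Step 3: N_D=9, N_C=0, N_F=6, L=15
Step 4: N_D=15, N_C=0, N_F=9, L=24
Step 5: N_D=24, N_C=0, N_F=15, L=39
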